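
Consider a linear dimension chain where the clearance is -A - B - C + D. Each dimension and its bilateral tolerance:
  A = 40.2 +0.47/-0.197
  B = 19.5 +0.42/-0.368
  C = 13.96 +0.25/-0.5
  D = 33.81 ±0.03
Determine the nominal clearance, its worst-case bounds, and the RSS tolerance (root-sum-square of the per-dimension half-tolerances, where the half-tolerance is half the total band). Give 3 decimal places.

Stack each dimension's contribution:
  -A: nom -40.200 → Σnom=-40.200; wc +0.197/-0.470 → slack +0.197/-0.470; half-tol=0.334, Σhalf²=0.111222
  -B: nom -19.500 → Σnom=-59.700; wc +0.368/-0.420 → slack +0.565/-0.890; half-tol=0.394, Σhalf²=0.266458
  -C: nom -13.960 → Σnom=-73.660; wc +0.500/-0.250 → slack +1.065/-1.140; half-tol=0.375, Σhalf²=0.407083
  +D: nom +33.810 → Σnom=-39.850; wc +0.030/-0.030 → slack +1.095/-1.170; half-tol=0.030, Σhalf²=0.407983
Nominal = -39.850. Worst-case = [-39.850 - 1.170, -39.850 + 1.095] = [-41.020, -38.755]. RSS = √0.407983 = 0.639.

nominal=-39.850 wc=[-41.020,-38.755] rss=0.639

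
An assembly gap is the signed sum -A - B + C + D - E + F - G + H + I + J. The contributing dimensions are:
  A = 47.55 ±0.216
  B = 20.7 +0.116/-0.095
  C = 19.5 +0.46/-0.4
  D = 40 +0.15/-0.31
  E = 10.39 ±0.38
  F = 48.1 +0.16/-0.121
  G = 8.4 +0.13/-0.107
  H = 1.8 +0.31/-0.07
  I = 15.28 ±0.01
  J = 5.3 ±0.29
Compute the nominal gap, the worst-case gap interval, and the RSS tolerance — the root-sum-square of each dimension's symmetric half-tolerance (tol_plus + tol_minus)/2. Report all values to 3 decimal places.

nominal=42.940 wc=[40.897,45.118] rss=0.771

Stack each dimension's contribution:
  -A: nom -47.550 → Σnom=-47.550; wc +0.216/-0.216 → slack +0.216/-0.216; half-tol=0.216, Σhalf²=0.046656
  -B: nom -20.700 → Σnom=-68.250; wc +0.095/-0.116 → slack +0.311/-0.332; half-tol=0.106, Σhalf²=0.057786
  +C: nom +19.500 → Σnom=-48.750; wc +0.460/-0.400 → slack +0.771/-0.732; half-tol=0.430, Σhalf²=0.242686
  +D: nom +40.000 → Σnom=-8.750; wc +0.150/-0.310 → slack +0.921/-1.042; half-tol=0.230, Σhalf²=0.295586
  -E: nom -10.390 → Σnom=-19.140; wc +0.380/-0.380 → slack +1.301/-1.422; half-tol=0.380, Σhalf²=0.439986
  +F: nom +48.100 → Σnom=28.960; wc +0.160/-0.121 → slack +1.461/-1.543; half-tol=0.141, Σhalf²=0.459727
  -G: nom -8.400 → Σnom=20.560; wc +0.107/-0.130 → slack +1.568/-1.673; half-tol=0.118, Σhalf²=0.473769
  +H: nom +1.800 → Σnom=22.360; wc +0.310/-0.070 → slack +1.878/-1.743; half-tol=0.190, Σhalf²=0.509869
  +I: nom +15.280 → Σnom=37.640; wc +0.010/-0.010 → slack +1.888/-1.753; half-tol=0.010, Σhalf²=0.509969
  +J: nom +5.300 → Σnom=42.940; wc +0.290/-0.290 → slack +2.178/-2.043; half-tol=0.290, Σhalf²=0.594069
Nominal = 42.940. Worst-case = [42.940 - 2.043, 42.940 + 2.178] = [40.897, 45.118]. RSS = √0.594069 = 0.771.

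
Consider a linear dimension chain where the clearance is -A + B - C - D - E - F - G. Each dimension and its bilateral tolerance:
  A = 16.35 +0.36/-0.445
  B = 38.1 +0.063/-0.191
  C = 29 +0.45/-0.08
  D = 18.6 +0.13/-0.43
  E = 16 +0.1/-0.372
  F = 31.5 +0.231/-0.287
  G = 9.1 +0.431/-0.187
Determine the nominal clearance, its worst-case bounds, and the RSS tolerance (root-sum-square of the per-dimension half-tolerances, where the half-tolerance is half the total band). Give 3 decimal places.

Stack each dimension's contribution:
  -A: nom -16.350 → Σnom=-16.350; wc +0.445/-0.360 → slack +0.445/-0.360; half-tol=0.402, Σhalf²=0.162006
  +B: nom +38.100 → Σnom=21.750; wc +0.063/-0.191 → slack +0.508/-0.551; half-tol=0.127, Σhalf²=0.178135
  -C: nom -29.000 → Σnom=-7.250; wc +0.080/-0.450 → slack +0.588/-1.001; half-tol=0.265, Σhalf²=0.248360
  -D: nom -18.600 → Σnom=-25.850; wc +0.430/-0.130 → slack +1.018/-1.131; half-tol=0.280, Σhalf²=0.326760
  -E: nom -16.000 → Σnom=-41.850; wc +0.372/-0.100 → slack +1.390/-1.231; half-tol=0.236, Σhalf²=0.382456
  -F: nom -31.500 → Σnom=-73.350; wc +0.287/-0.231 → slack +1.677/-1.462; half-tol=0.259, Σhalf²=0.449537
  -G: nom -9.100 → Σnom=-82.450; wc +0.187/-0.431 → slack +1.864/-1.893; half-tol=0.309, Σhalf²=0.545018
Nominal = -82.450. Worst-case = [-82.450 - 1.893, -82.450 + 1.864] = [-84.343, -80.586]. RSS = √0.545018 = 0.738.

nominal=-82.450 wc=[-84.343,-80.586] rss=0.738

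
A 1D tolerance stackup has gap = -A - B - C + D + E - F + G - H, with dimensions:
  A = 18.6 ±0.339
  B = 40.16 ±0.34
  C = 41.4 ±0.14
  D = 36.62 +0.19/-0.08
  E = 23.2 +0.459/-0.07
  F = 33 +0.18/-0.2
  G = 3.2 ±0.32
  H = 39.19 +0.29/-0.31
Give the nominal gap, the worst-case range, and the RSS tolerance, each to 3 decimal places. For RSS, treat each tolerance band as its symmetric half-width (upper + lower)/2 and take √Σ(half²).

nominal=-109.330 wc=[-111.089,-107.032] rss=0.753

Stack each dimension's contribution:
  -A: nom -18.600 → Σnom=-18.600; wc +0.339/-0.339 → slack +0.339/-0.339; half-tol=0.339, Σhalf²=0.114921
  -B: nom -40.160 → Σnom=-58.760; wc +0.340/-0.340 → slack +0.679/-0.679; half-tol=0.340, Σhalf²=0.230521
  -C: nom -41.400 → Σnom=-100.160; wc +0.140/-0.140 → slack +0.819/-0.819; half-tol=0.140, Σhalf²=0.250121
  +D: nom +36.620 → Σnom=-63.540; wc +0.190/-0.080 → slack +1.009/-0.899; half-tol=0.135, Σhalf²=0.268346
  +E: nom +23.200 → Σnom=-40.340; wc +0.459/-0.070 → slack +1.468/-0.969; half-tol=0.265, Σhalf²=0.338306
  -F: nom -33.000 → Σnom=-73.340; wc +0.200/-0.180 → slack +1.668/-1.149; half-tol=0.190, Σhalf²=0.374406
  +G: nom +3.200 → Σnom=-70.140; wc +0.320/-0.320 → slack +1.988/-1.469; half-tol=0.320, Σhalf²=0.476806
  -H: nom -39.190 → Σnom=-109.330; wc +0.310/-0.290 → slack +2.298/-1.759; half-tol=0.300, Σhalf²=0.566806
Nominal = -109.330. Worst-case = [-109.330 - 1.759, -109.330 + 2.298] = [-111.089, -107.032]. RSS = √0.566806 = 0.753.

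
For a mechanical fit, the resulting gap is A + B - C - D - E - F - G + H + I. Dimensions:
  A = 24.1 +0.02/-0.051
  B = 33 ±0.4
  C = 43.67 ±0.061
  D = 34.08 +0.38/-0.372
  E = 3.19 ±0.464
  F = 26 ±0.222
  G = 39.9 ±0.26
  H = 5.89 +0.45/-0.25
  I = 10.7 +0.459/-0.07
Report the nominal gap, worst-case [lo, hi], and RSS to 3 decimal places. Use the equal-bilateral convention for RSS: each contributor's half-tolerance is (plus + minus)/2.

Stack each dimension's contribution:
  +A: nom +24.100 → Σnom=24.100; wc +0.020/-0.051 → slack +0.020/-0.051; half-tol=0.035, Σhalf²=0.001260
  +B: nom +33.000 → Σnom=57.100; wc +0.400/-0.400 → slack +0.420/-0.451; half-tol=0.400, Σhalf²=0.161260
  -C: nom -43.670 → Σnom=13.430; wc +0.061/-0.061 → slack +0.481/-0.512; half-tol=0.061, Σhalf²=0.164981
  -D: nom -34.080 → Σnom=-20.650; wc +0.372/-0.380 → slack +0.853/-0.892; half-tol=0.376, Σhalf²=0.306357
  -E: nom -3.190 → Σnom=-23.840; wc +0.464/-0.464 → slack +1.317/-1.356; half-tol=0.464, Σhalf²=0.521653
  -F: nom -26.000 → Σnom=-49.840; wc +0.222/-0.222 → slack +1.539/-1.578; half-tol=0.222, Σhalf²=0.570937
  -G: nom -39.900 → Σnom=-89.740; wc +0.260/-0.260 → slack +1.799/-1.838; half-tol=0.260, Σhalf²=0.638537
  +H: nom +5.890 → Σnom=-83.850; wc +0.450/-0.250 → slack +2.249/-2.088; half-tol=0.350, Σhalf²=0.761037
  +I: nom +10.700 → Σnom=-73.150; wc +0.459/-0.070 → slack +2.708/-2.158; half-tol=0.265, Σhalf²=0.830998
Nominal = -73.150. Worst-case = [-73.150 - 2.158, -73.150 + 2.708] = [-75.308, -70.442]. RSS = √0.830998 = 0.912.

nominal=-73.150 wc=[-75.308,-70.442] rss=0.912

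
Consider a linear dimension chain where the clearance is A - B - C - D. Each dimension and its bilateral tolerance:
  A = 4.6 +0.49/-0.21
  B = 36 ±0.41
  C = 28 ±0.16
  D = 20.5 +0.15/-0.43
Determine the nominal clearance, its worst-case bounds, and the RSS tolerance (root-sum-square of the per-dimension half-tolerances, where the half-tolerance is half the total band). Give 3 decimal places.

nominal=-79.900 wc=[-80.830,-78.410] rss=0.633

Stack each dimension's contribution:
  +A: nom +4.600 → Σnom=4.600; wc +0.490/-0.210 → slack +0.490/-0.210; half-tol=0.350, Σhalf²=0.122500
  -B: nom -36.000 → Σnom=-31.400; wc +0.410/-0.410 → slack +0.900/-0.620; half-tol=0.410, Σhalf²=0.290600
  -C: nom -28.000 → Σnom=-59.400; wc +0.160/-0.160 → slack +1.060/-0.780; half-tol=0.160, Σhalf²=0.316200
  -D: nom -20.500 → Σnom=-79.900; wc +0.430/-0.150 → slack +1.490/-0.930; half-tol=0.290, Σhalf²=0.400300
Nominal = -79.900. Worst-case = [-79.900 - 0.930, -79.900 + 1.490] = [-80.830, -78.410]. RSS = √0.400300 = 0.633.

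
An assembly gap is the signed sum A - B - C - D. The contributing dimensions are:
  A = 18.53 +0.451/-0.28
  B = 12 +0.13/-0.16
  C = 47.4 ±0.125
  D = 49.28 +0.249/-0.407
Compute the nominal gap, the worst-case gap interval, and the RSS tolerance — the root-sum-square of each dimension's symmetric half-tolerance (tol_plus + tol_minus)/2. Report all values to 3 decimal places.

Stack each dimension's contribution:
  +A: nom +18.530 → Σnom=18.530; wc +0.451/-0.280 → slack +0.451/-0.280; half-tol=0.366, Σhalf²=0.133590
  -B: nom -12.000 → Σnom=6.530; wc +0.160/-0.130 → slack +0.611/-0.410; half-tol=0.145, Σhalf²=0.154615
  -C: nom -47.400 → Σnom=-40.870; wc +0.125/-0.125 → slack +0.736/-0.535; half-tol=0.125, Σhalf²=0.170240
  -D: nom -49.280 → Σnom=-90.150; wc +0.407/-0.249 → slack +1.143/-0.784; half-tol=0.328, Σhalf²=0.277824
Nominal = -90.150. Worst-case = [-90.150 - 0.784, -90.150 + 1.143] = [-90.934, -89.007]. RSS = √0.277824 = 0.527.

nominal=-90.150 wc=[-90.934,-89.007] rss=0.527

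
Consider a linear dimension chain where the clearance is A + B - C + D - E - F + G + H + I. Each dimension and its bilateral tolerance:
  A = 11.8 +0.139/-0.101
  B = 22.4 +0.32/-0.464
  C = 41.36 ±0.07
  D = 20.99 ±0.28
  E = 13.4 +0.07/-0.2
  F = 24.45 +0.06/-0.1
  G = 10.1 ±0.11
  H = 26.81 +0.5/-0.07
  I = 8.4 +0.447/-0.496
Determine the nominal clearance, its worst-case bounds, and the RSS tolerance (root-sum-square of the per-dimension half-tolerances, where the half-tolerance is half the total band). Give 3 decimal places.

Stack each dimension's contribution:
  +A: nom +11.800 → Σnom=11.800; wc +0.139/-0.101 → slack +0.139/-0.101; half-tol=0.120, Σhalf²=0.014400
  +B: nom +22.400 → Σnom=34.200; wc +0.320/-0.464 → slack +0.459/-0.565; half-tol=0.392, Σhalf²=0.168064
  -C: nom -41.360 → Σnom=-7.160; wc +0.070/-0.070 → slack +0.529/-0.635; half-tol=0.070, Σhalf²=0.172964
  +D: nom +20.990 → Σnom=13.830; wc +0.280/-0.280 → slack +0.809/-0.915; half-tol=0.280, Σhalf²=0.251364
  -E: nom -13.400 → Σnom=0.430; wc +0.200/-0.070 → slack +1.009/-0.985; half-tol=0.135, Σhalf²=0.269589
  -F: nom -24.450 → Σnom=-24.020; wc +0.100/-0.060 → slack +1.109/-1.045; half-tol=0.080, Σhalf²=0.275989
  +G: nom +10.100 → Σnom=-13.920; wc +0.110/-0.110 → slack +1.219/-1.155; half-tol=0.110, Σhalf²=0.288089
  +H: nom +26.810 → Σnom=12.890; wc +0.500/-0.070 → slack +1.719/-1.225; half-tol=0.285, Σhalf²=0.369314
  +I: nom +8.400 → Σnom=21.290; wc +0.447/-0.496 → slack +2.166/-1.721; half-tol=0.472, Σhalf²=0.591626
Nominal = 21.290. Worst-case = [21.290 - 1.721, 21.290 + 2.166] = [19.569, 23.456]. RSS = √0.591626 = 0.769.

nominal=21.290 wc=[19.569,23.456] rss=0.769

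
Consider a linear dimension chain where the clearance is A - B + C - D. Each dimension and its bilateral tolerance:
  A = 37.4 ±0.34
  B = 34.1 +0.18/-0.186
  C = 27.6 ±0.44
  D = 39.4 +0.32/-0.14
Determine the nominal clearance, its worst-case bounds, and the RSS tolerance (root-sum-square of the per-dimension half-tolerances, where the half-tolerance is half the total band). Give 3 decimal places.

Stack each dimension's contribution:
  +A: nom +37.400 → Σnom=37.400; wc +0.340/-0.340 → slack +0.340/-0.340; half-tol=0.340, Σhalf²=0.115600
  -B: nom -34.100 → Σnom=3.300; wc +0.186/-0.180 → slack +0.526/-0.520; half-tol=0.183, Σhalf²=0.149089
  +C: nom +27.600 → Σnom=30.900; wc +0.440/-0.440 → slack +0.966/-0.960; half-tol=0.440, Σhalf²=0.342689
  -D: nom -39.400 → Σnom=-8.500; wc +0.140/-0.320 → slack +1.106/-1.280; half-tol=0.230, Σhalf²=0.395589
Nominal = -8.500. Worst-case = [-8.500 - 1.280, -8.500 + 1.106] = [-9.780, -7.394]. RSS = √0.395589 = 0.629.

nominal=-8.500 wc=[-9.780,-7.394] rss=0.629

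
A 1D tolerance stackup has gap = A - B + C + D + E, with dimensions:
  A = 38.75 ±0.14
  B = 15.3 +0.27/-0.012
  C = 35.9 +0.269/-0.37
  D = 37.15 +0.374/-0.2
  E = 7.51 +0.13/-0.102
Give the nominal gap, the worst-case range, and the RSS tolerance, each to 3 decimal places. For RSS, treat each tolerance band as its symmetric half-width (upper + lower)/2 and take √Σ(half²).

Stack each dimension's contribution:
  +A: nom +38.750 → Σnom=38.750; wc +0.140/-0.140 → slack +0.140/-0.140; half-tol=0.140, Σhalf²=0.019600
  -B: nom -15.300 → Σnom=23.450; wc +0.012/-0.270 → slack +0.152/-0.410; half-tol=0.141, Σhalf²=0.039481
  +C: nom +35.900 → Σnom=59.350; wc +0.269/-0.370 → slack +0.421/-0.780; half-tol=0.320, Σhalf²=0.141561
  +D: nom +37.150 → Σnom=96.500; wc +0.374/-0.200 → slack +0.795/-0.980; half-tol=0.287, Σhalf²=0.223930
  +E: nom +7.510 → Σnom=104.010; wc +0.130/-0.102 → slack +0.925/-1.082; half-tol=0.116, Σhalf²=0.237386
Nominal = 104.010. Worst-case = [104.010 - 1.082, 104.010 + 0.925] = [102.928, 104.935]. RSS = √0.237386 = 0.487.

nominal=104.010 wc=[102.928,104.935] rss=0.487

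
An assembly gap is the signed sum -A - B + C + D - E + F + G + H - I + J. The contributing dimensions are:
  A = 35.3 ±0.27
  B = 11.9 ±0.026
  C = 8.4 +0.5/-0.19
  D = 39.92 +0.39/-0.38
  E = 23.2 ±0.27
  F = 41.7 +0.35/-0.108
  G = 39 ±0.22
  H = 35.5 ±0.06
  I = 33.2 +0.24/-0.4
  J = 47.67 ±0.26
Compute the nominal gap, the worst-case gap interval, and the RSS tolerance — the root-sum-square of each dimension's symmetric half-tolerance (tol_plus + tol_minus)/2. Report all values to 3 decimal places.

Stack each dimension's contribution:
  -A: nom -35.300 → Σnom=-35.300; wc +0.270/-0.270 → slack +0.270/-0.270; half-tol=0.270, Σhalf²=0.072900
  -B: nom -11.900 → Σnom=-47.200; wc +0.026/-0.026 → slack +0.296/-0.296; half-tol=0.026, Σhalf²=0.073576
  +C: nom +8.400 → Σnom=-38.800; wc +0.500/-0.190 → slack +0.796/-0.486; half-tol=0.345, Σhalf²=0.192601
  +D: nom +39.920 → Σnom=1.120; wc +0.390/-0.380 → slack +1.186/-0.866; half-tol=0.385, Σhalf²=0.340826
  -E: nom -23.200 → Σnom=-22.080; wc +0.270/-0.270 → slack +1.456/-1.136; half-tol=0.270, Σhalf²=0.413726
  +F: nom +41.700 → Σnom=19.620; wc +0.350/-0.108 → slack +1.806/-1.244; half-tol=0.229, Σhalf²=0.466167
  +G: nom +39.000 → Σnom=58.620; wc +0.220/-0.220 → slack +2.026/-1.464; half-tol=0.220, Σhalf²=0.514567
  +H: nom +35.500 → Σnom=94.120; wc +0.060/-0.060 → slack +2.086/-1.524; half-tol=0.060, Σhalf²=0.518167
  -I: nom -33.200 → Σnom=60.920; wc +0.400/-0.240 → slack +2.486/-1.764; half-tol=0.320, Σhalf²=0.620567
  +J: nom +47.670 → Σnom=108.590; wc +0.260/-0.260 → slack +2.746/-2.024; half-tol=0.260, Σhalf²=0.688167
Nominal = 108.590. Worst-case = [108.590 - 2.024, 108.590 + 2.746] = [106.566, 111.336]. RSS = √0.688167 = 0.830.

nominal=108.590 wc=[106.566,111.336] rss=0.830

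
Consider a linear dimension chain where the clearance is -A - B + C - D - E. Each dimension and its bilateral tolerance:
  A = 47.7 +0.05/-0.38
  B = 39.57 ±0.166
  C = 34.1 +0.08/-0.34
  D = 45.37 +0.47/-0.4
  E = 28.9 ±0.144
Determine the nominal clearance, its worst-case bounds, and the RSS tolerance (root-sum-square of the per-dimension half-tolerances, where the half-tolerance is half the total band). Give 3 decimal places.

Stack each dimension's contribution:
  -A: nom -47.700 → Σnom=-47.700; wc +0.380/-0.050 → slack +0.380/-0.050; half-tol=0.215, Σhalf²=0.046225
  -B: nom -39.570 → Σnom=-87.270; wc +0.166/-0.166 → slack +0.546/-0.216; half-tol=0.166, Σhalf²=0.073781
  +C: nom +34.100 → Σnom=-53.170; wc +0.080/-0.340 → slack +0.626/-0.556; half-tol=0.210, Σhalf²=0.117881
  -D: nom -45.370 → Σnom=-98.540; wc +0.400/-0.470 → slack +1.026/-1.026; half-tol=0.435, Σhalf²=0.307106
  -E: nom -28.900 → Σnom=-127.440; wc +0.144/-0.144 → slack +1.170/-1.170; half-tol=0.144, Σhalf²=0.327842
Nominal = -127.440. Worst-case = [-127.440 - 1.170, -127.440 + 1.170] = [-128.610, -126.270]. RSS = √0.327842 = 0.573.

nominal=-127.440 wc=[-128.610,-126.270] rss=0.573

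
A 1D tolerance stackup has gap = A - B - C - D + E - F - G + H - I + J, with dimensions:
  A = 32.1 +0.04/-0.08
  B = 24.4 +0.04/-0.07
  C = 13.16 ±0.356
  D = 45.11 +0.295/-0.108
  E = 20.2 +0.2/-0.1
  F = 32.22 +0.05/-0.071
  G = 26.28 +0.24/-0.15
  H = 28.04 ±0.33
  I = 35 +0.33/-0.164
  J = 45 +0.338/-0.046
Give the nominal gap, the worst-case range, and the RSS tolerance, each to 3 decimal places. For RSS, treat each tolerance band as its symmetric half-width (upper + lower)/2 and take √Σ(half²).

Stack each dimension's contribution:
  +A: nom +32.100 → Σnom=32.100; wc +0.040/-0.080 → slack +0.040/-0.080; half-tol=0.060, Σhalf²=0.003600
  -B: nom -24.400 → Σnom=7.700; wc +0.070/-0.040 → slack +0.110/-0.120; half-tol=0.055, Σhalf²=0.006625
  -C: nom -13.160 → Σnom=-5.460; wc +0.356/-0.356 → slack +0.466/-0.476; half-tol=0.356, Σhalf²=0.133361
  -D: nom -45.110 → Σnom=-50.570; wc +0.108/-0.295 → slack +0.574/-0.771; half-tol=0.201, Σhalf²=0.173963
  +E: nom +20.200 → Σnom=-30.370; wc +0.200/-0.100 → slack +0.774/-0.871; half-tol=0.150, Σhalf²=0.196463
  -F: nom -32.220 → Σnom=-62.590; wc +0.071/-0.050 → slack +0.845/-0.921; half-tol=0.060, Σhalf²=0.200123
  -G: nom -26.280 → Σnom=-88.870; wc +0.150/-0.240 → slack +0.995/-1.161; half-tol=0.195, Σhalf²=0.238148
  +H: nom +28.040 → Σnom=-60.830; wc +0.330/-0.330 → slack +1.325/-1.491; half-tol=0.330, Σhalf²=0.347048
  -I: nom -35.000 → Σnom=-95.830; wc +0.164/-0.330 → slack +1.489/-1.821; half-tol=0.247, Σhalf²=0.408057
  +J: nom +45.000 → Σnom=-50.830; wc +0.338/-0.046 → slack +1.827/-1.867; half-tol=0.192, Σhalf²=0.444921
Nominal = -50.830. Worst-case = [-50.830 - 1.867, -50.830 + 1.827] = [-52.697, -49.003]. RSS = √0.444921 = 0.667.

nominal=-50.830 wc=[-52.697,-49.003] rss=0.667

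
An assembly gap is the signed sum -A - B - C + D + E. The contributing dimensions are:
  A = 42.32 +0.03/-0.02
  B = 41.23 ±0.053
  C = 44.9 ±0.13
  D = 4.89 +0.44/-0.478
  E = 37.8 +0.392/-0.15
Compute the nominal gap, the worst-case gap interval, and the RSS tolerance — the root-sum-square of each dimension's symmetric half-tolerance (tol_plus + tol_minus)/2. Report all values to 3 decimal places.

nominal=-85.760 wc=[-86.601,-84.725] rss=0.552

Stack each dimension's contribution:
  -A: nom -42.320 → Σnom=-42.320; wc +0.020/-0.030 → slack +0.020/-0.030; half-tol=0.025, Σhalf²=0.000625
  -B: nom -41.230 → Σnom=-83.550; wc +0.053/-0.053 → slack +0.073/-0.083; half-tol=0.053, Σhalf²=0.003434
  -C: nom -44.900 → Σnom=-128.450; wc +0.130/-0.130 → slack +0.203/-0.213; half-tol=0.130, Σhalf²=0.020334
  +D: nom +4.890 → Σnom=-123.560; wc +0.440/-0.478 → slack +0.643/-0.691; half-tol=0.459, Σhalf²=0.231015
  +E: nom +37.800 → Σnom=-85.760; wc +0.392/-0.150 → slack +1.035/-0.841; half-tol=0.271, Σhalf²=0.304456
Nominal = -85.760. Worst-case = [-85.760 - 0.841, -85.760 + 1.035] = [-86.601, -84.725]. RSS = √0.304456 = 0.552.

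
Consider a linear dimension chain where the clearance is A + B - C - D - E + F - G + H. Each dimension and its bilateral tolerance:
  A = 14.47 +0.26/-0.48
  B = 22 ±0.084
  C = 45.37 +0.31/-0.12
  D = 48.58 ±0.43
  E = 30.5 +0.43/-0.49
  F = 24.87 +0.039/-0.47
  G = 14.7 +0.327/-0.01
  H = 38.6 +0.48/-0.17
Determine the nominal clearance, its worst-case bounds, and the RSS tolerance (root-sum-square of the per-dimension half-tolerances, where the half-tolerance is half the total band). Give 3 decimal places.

Stack each dimension's contribution:
  +A: nom +14.470 → Σnom=14.470; wc +0.260/-0.480 → slack +0.260/-0.480; half-tol=0.370, Σhalf²=0.136900
  +B: nom +22.000 → Σnom=36.470; wc +0.084/-0.084 → slack +0.344/-0.564; half-tol=0.084, Σhalf²=0.143956
  -C: nom -45.370 → Σnom=-8.900; wc +0.120/-0.310 → slack +0.464/-0.874; half-tol=0.215, Σhalf²=0.190181
  -D: nom -48.580 → Σnom=-57.480; wc +0.430/-0.430 → slack +0.894/-1.304; half-tol=0.430, Σhalf²=0.375081
  -E: nom -30.500 → Σnom=-87.980; wc +0.490/-0.430 → slack +1.384/-1.734; half-tol=0.460, Σhalf²=0.586681
  +F: nom +24.870 → Σnom=-63.110; wc +0.039/-0.470 → slack +1.423/-2.204; half-tol=0.255, Σhalf²=0.651451
  -G: nom -14.700 → Σnom=-77.810; wc +0.010/-0.327 → slack +1.433/-2.531; half-tol=0.169, Σhalf²=0.679844
  +H: nom +38.600 → Σnom=-39.210; wc +0.480/-0.170 → slack +1.913/-2.701; half-tol=0.325, Σhalf²=0.785469
Nominal = -39.210. Worst-case = [-39.210 - 2.701, -39.210 + 1.913] = [-41.911, -37.297]. RSS = √0.785469 = 0.886.

nominal=-39.210 wc=[-41.911,-37.297] rss=0.886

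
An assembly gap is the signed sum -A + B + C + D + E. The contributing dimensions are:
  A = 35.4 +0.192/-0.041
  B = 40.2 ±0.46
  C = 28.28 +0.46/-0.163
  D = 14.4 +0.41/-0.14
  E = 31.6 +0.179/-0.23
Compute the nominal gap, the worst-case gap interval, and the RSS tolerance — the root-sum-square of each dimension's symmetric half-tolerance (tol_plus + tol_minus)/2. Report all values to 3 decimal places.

Stack each dimension's contribution:
  -A: nom -35.400 → Σnom=-35.400; wc +0.041/-0.192 → slack +0.041/-0.192; half-tol=0.117, Σhalf²=0.013572
  +B: nom +40.200 → Σnom=4.800; wc +0.460/-0.460 → slack +0.501/-0.652; half-tol=0.460, Σhalf²=0.225172
  +C: nom +28.280 → Σnom=33.080; wc +0.460/-0.163 → slack +0.961/-0.815; half-tol=0.311, Σhalf²=0.322205
  +D: nom +14.400 → Σnom=47.480; wc +0.410/-0.140 → slack +1.371/-0.955; half-tol=0.275, Σhalf²=0.397830
  +E: nom +31.600 → Σnom=79.080; wc +0.179/-0.230 → slack +1.550/-1.185; half-tol=0.205, Σhalf²=0.439650
Nominal = 79.080. Worst-case = [79.080 - 1.185, 79.080 + 1.550] = [77.895, 80.630]. RSS = √0.439650 = 0.663.

nominal=79.080 wc=[77.895,80.630] rss=0.663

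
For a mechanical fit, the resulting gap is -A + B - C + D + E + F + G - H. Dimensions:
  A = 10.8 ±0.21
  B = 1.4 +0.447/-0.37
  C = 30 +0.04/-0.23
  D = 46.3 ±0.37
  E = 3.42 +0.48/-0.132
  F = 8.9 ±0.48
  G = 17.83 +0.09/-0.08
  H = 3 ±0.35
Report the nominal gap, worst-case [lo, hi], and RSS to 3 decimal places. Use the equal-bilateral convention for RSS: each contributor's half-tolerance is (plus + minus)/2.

Stack each dimension's contribution:
  -A: nom -10.800 → Σnom=-10.800; wc +0.210/-0.210 → slack +0.210/-0.210; half-tol=0.210, Σhalf²=0.044100
  +B: nom +1.400 → Σnom=-9.400; wc +0.447/-0.370 → slack +0.657/-0.580; half-tol=0.408, Σhalf²=0.210972
  -C: nom -30.000 → Σnom=-39.400; wc +0.230/-0.040 → slack +0.887/-0.620; half-tol=0.135, Σhalf²=0.229197
  +D: nom +46.300 → Σnom=6.900; wc +0.370/-0.370 → slack +1.257/-0.990; half-tol=0.370, Σhalf²=0.366097
  +E: nom +3.420 → Σnom=10.320; wc +0.480/-0.132 → slack +1.737/-1.122; half-tol=0.306, Σhalf²=0.459733
  +F: nom +8.900 → Σnom=19.220; wc +0.480/-0.480 → slack +2.217/-1.602; half-tol=0.480, Σhalf²=0.690133
  +G: nom +17.830 → Σnom=37.050; wc +0.090/-0.080 → slack +2.307/-1.682; half-tol=0.085, Σhalf²=0.697358
  -H: nom -3.000 → Σnom=34.050; wc +0.350/-0.350 → slack +2.657/-2.032; half-tol=0.350, Σhalf²=0.819858
Nominal = 34.050. Worst-case = [34.050 - 2.032, 34.050 + 2.657] = [32.018, 36.707]. RSS = √0.819858 = 0.905.

nominal=34.050 wc=[32.018,36.707] rss=0.905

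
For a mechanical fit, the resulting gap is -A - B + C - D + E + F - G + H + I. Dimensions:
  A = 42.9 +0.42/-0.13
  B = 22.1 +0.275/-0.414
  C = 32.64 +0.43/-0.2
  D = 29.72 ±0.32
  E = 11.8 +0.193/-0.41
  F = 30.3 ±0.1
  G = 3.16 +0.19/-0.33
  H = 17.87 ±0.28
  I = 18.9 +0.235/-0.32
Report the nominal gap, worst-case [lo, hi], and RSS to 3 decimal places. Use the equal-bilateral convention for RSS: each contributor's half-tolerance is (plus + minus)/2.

nominal=13.630 wc=[11.115,16.062] rss=0.848

Stack each dimension's contribution:
  -A: nom -42.900 → Σnom=-42.900; wc +0.130/-0.420 → slack +0.130/-0.420; half-tol=0.275, Σhalf²=0.075625
  -B: nom -22.100 → Σnom=-65.000; wc +0.414/-0.275 → slack +0.544/-0.695; half-tol=0.345, Σhalf²=0.194305
  +C: nom +32.640 → Σnom=-32.360; wc +0.430/-0.200 → slack +0.974/-0.895; half-tol=0.315, Σhalf²=0.293530
  -D: nom -29.720 → Σnom=-62.080; wc +0.320/-0.320 → slack +1.294/-1.215; half-tol=0.320, Σhalf²=0.395930
  +E: nom +11.800 → Σnom=-50.280; wc +0.193/-0.410 → slack +1.487/-1.625; half-tol=0.301, Σhalf²=0.486833
  +F: nom +30.300 → Σnom=-19.980; wc +0.100/-0.100 → slack +1.587/-1.725; half-tol=0.100, Σhalf²=0.496833
  -G: nom -3.160 → Σnom=-23.140; wc +0.330/-0.190 → slack +1.917/-1.915; half-tol=0.260, Σhalf²=0.564433
  +H: nom +17.870 → Σnom=-5.270; wc +0.280/-0.280 → slack +2.197/-2.195; half-tol=0.280, Σhalf²=0.642833
  +I: nom +18.900 → Σnom=13.630; wc +0.235/-0.320 → slack +2.432/-2.515; half-tol=0.277, Σhalf²=0.719839
Nominal = 13.630. Worst-case = [13.630 - 2.515, 13.630 + 2.432] = [11.115, 16.062]. RSS = √0.719839 = 0.848.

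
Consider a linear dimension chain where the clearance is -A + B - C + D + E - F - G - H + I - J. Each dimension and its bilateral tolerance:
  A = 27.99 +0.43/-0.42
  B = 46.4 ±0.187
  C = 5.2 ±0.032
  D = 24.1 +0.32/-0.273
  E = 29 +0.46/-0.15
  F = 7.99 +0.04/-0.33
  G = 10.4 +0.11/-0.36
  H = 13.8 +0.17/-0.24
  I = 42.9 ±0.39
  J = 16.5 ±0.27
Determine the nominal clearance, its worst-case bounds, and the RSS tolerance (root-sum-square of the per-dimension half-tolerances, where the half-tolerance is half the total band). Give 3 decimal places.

nominal=60.520 wc=[58.468,63.529] rss=0.868

Stack each dimension's contribution:
  -A: nom -27.990 → Σnom=-27.990; wc +0.420/-0.430 → slack +0.420/-0.430; half-tol=0.425, Σhalf²=0.180625
  +B: nom +46.400 → Σnom=18.410; wc +0.187/-0.187 → slack +0.607/-0.617; half-tol=0.187, Σhalf²=0.215594
  -C: nom -5.200 → Σnom=13.210; wc +0.032/-0.032 → slack +0.639/-0.649; half-tol=0.032, Σhalf²=0.216618
  +D: nom +24.100 → Σnom=37.310; wc +0.320/-0.273 → slack +0.959/-0.922; half-tol=0.296, Σhalf²=0.304530
  +E: nom +29.000 → Σnom=66.310; wc +0.460/-0.150 → slack +1.419/-1.072; half-tol=0.305, Σhalf²=0.397555
  -F: nom -7.990 → Σnom=58.320; wc +0.330/-0.040 → slack +1.749/-1.112; half-tol=0.185, Σhalf²=0.431780
  -G: nom -10.400 → Σnom=47.920; wc +0.360/-0.110 → slack +2.109/-1.222; half-tol=0.235, Σhalf²=0.487005
  -H: nom -13.800 → Σnom=34.120; wc +0.240/-0.170 → slack +2.349/-1.392; half-tol=0.205, Σhalf²=0.529030
  +I: nom +42.900 → Σnom=77.020; wc +0.390/-0.390 → slack +2.739/-1.782; half-tol=0.390, Σhalf²=0.681130
  -J: nom -16.500 → Σnom=60.520; wc +0.270/-0.270 → slack +3.009/-2.052; half-tol=0.270, Σhalf²=0.754030
Nominal = 60.520. Worst-case = [60.520 - 2.052, 60.520 + 3.009] = [58.468, 63.529]. RSS = √0.754030 = 0.868.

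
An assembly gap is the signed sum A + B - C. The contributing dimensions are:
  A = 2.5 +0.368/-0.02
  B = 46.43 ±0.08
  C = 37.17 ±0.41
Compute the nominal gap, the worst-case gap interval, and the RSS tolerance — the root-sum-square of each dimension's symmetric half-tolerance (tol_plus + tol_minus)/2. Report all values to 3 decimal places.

nominal=11.760 wc=[11.250,12.618] rss=0.461

Stack each dimension's contribution:
  +A: nom +2.500 → Σnom=2.500; wc +0.368/-0.020 → slack +0.368/-0.020; half-tol=0.194, Σhalf²=0.037636
  +B: nom +46.430 → Σnom=48.930; wc +0.080/-0.080 → slack +0.448/-0.100; half-tol=0.080, Σhalf²=0.044036
  -C: nom -37.170 → Σnom=11.760; wc +0.410/-0.410 → slack +0.858/-0.510; half-tol=0.410, Σhalf²=0.212136
Nominal = 11.760. Worst-case = [11.760 - 0.510, 11.760 + 0.858] = [11.250, 12.618]. RSS = √0.212136 = 0.461.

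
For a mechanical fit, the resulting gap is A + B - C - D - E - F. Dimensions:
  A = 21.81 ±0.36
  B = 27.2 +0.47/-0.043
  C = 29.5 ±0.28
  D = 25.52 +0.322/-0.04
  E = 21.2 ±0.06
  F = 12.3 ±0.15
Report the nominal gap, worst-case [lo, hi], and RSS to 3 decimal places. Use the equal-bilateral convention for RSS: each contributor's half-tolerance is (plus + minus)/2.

nominal=-39.510 wc=[-40.725,-38.150] rss=0.577

Stack each dimension's contribution:
  +A: nom +21.810 → Σnom=21.810; wc +0.360/-0.360 → slack +0.360/-0.360; half-tol=0.360, Σhalf²=0.129600
  +B: nom +27.200 → Σnom=49.010; wc +0.470/-0.043 → slack +0.830/-0.403; half-tol=0.257, Σhalf²=0.195392
  -C: nom -29.500 → Σnom=19.510; wc +0.280/-0.280 → slack +1.110/-0.683; half-tol=0.280, Σhalf²=0.273792
  -D: nom -25.520 → Σnom=-6.010; wc +0.040/-0.322 → slack +1.150/-1.005; half-tol=0.181, Σhalf²=0.306553
  -E: nom -21.200 → Σnom=-27.210; wc +0.060/-0.060 → slack +1.210/-1.065; half-tol=0.060, Σhalf²=0.310153
  -F: nom -12.300 → Σnom=-39.510; wc +0.150/-0.150 → slack +1.360/-1.215; half-tol=0.150, Σhalf²=0.332653
Nominal = -39.510. Worst-case = [-39.510 - 1.215, -39.510 + 1.360] = [-40.725, -38.150]. RSS = √0.332653 = 0.577.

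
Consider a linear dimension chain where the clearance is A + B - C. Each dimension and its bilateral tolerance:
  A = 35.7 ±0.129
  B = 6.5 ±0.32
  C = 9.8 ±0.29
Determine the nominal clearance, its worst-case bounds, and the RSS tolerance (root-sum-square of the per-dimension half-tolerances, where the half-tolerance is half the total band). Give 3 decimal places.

Stack each dimension's contribution:
  +A: nom +35.700 → Σnom=35.700; wc +0.129/-0.129 → slack +0.129/-0.129; half-tol=0.129, Σhalf²=0.016641
  +B: nom +6.500 → Σnom=42.200; wc +0.320/-0.320 → slack +0.449/-0.449; half-tol=0.320, Σhalf²=0.119041
  -C: nom -9.800 → Σnom=32.400; wc +0.290/-0.290 → slack +0.739/-0.739; half-tol=0.290, Σhalf²=0.203141
Nominal = 32.400. Worst-case = [32.400 - 0.739, 32.400 + 0.739] = [31.661, 33.139]. RSS = √0.203141 = 0.451.

nominal=32.400 wc=[31.661,33.139] rss=0.451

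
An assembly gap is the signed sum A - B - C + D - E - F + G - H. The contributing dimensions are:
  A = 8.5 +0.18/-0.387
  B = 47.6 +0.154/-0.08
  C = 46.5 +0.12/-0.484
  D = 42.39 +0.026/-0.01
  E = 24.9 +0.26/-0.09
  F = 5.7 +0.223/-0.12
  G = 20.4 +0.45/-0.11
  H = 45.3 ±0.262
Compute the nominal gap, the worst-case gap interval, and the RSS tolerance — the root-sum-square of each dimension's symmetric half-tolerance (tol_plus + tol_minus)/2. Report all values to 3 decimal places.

Stack each dimension's contribution:
  +A: nom +8.500 → Σnom=8.500; wc +0.180/-0.387 → slack +0.180/-0.387; half-tol=0.283, Σhalf²=0.080372
  -B: nom -47.600 → Σnom=-39.100; wc +0.080/-0.154 → slack +0.260/-0.541; half-tol=0.117, Σhalf²=0.094061
  -C: nom -46.500 → Σnom=-85.600; wc +0.484/-0.120 → slack +0.744/-0.661; half-tol=0.302, Σhalf²=0.185265
  +D: nom +42.390 → Σnom=-43.210; wc +0.026/-0.010 → slack +0.770/-0.671; half-tol=0.018, Σhalf²=0.185589
  -E: nom -24.900 → Σnom=-68.110; wc +0.090/-0.260 → slack +0.860/-0.931; half-tol=0.175, Σhalf²=0.216214
  -F: nom -5.700 → Σnom=-73.810; wc +0.120/-0.223 → slack +0.980/-1.154; half-tol=0.171, Σhalf²=0.245626
  +G: nom +20.400 → Σnom=-53.410; wc +0.450/-0.110 → slack +1.430/-1.264; half-tol=0.280, Σhalf²=0.324026
  -H: nom -45.300 → Σnom=-98.710; wc +0.262/-0.262 → slack +1.692/-1.526; half-tol=0.262, Σhalf²=0.392671
Nominal = -98.710. Worst-case = [-98.710 - 1.526, -98.710 + 1.692] = [-100.236, -97.018]. RSS = √0.392671 = 0.627.

nominal=-98.710 wc=[-100.236,-97.018] rss=0.627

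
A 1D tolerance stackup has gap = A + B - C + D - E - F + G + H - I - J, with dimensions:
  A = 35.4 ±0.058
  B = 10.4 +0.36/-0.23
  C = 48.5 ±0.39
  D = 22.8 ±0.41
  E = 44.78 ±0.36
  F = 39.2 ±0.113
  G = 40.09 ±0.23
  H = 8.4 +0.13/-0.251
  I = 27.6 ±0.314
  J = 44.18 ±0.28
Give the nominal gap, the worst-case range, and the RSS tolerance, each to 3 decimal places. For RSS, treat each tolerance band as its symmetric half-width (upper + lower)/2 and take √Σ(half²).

nominal=-87.170 wc=[-89.806,-84.525] rss=0.905

Stack each dimension's contribution:
  +A: nom +35.400 → Σnom=35.400; wc +0.058/-0.058 → slack +0.058/-0.058; half-tol=0.058, Σhalf²=0.003364
  +B: nom +10.400 → Σnom=45.800; wc +0.360/-0.230 → slack +0.418/-0.288; half-tol=0.295, Σhalf²=0.090389
  -C: nom -48.500 → Σnom=-2.700; wc +0.390/-0.390 → slack +0.808/-0.678; half-tol=0.390, Σhalf²=0.242489
  +D: nom +22.800 → Σnom=20.100; wc +0.410/-0.410 → slack +1.218/-1.088; half-tol=0.410, Σhalf²=0.410589
  -E: nom -44.780 → Σnom=-24.680; wc +0.360/-0.360 → slack +1.578/-1.448; half-tol=0.360, Σhalf²=0.540189
  -F: nom -39.200 → Σnom=-63.880; wc +0.113/-0.113 → slack +1.691/-1.561; half-tol=0.113, Σhalf²=0.552958
  +G: nom +40.090 → Σnom=-23.790; wc +0.230/-0.230 → slack +1.921/-1.791; half-tol=0.230, Σhalf²=0.605858
  +H: nom +8.400 → Σnom=-15.390; wc +0.130/-0.251 → slack +2.051/-2.042; half-tol=0.191, Σhalf²=0.642148
  -I: nom -27.600 → Σnom=-42.990; wc +0.314/-0.314 → slack +2.365/-2.356; half-tol=0.314, Σhalf²=0.740744
  -J: nom -44.180 → Σnom=-87.170; wc +0.280/-0.280 → slack +2.645/-2.636; half-tol=0.280, Σhalf²=0.819144
Nominal = -87.170. Worst-case = [-87.170 - 2.636, -87.170 + 2.645] = [-89.806, -84.525]. RSS = √0.819144 = 0.905.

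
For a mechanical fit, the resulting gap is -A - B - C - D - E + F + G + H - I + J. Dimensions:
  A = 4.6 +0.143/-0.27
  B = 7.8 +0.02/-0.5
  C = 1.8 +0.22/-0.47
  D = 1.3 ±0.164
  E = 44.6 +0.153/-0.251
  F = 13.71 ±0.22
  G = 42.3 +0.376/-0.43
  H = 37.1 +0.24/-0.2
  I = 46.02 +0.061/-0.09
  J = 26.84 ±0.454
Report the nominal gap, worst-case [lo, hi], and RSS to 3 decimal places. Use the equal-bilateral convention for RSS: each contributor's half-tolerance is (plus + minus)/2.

nominal=13.830 wc=[11.765,16.865] rss=0.876

Stack each dimension's contribution:
  -A: nom -4.600 → Σnom=-4.600; wc +0.270/-0.143 → slack +0.270/-0.143; half-tol=0.207, Σhalf²=0.042642
  -B: nom -7.800 → Σnom=-12.400; wc +0.500/-0.020 → slack +0.770/-0.163; half-tol=0.260, Σhalf²=0.110242
  -C: nom -1.800 → Σnom=-14.200; wc +0.470/-0.220 → slack +1.240/-0.383; half-tol=0.345, Σhalf²=0.229267
  -D: nom -1.300 → Σnom=-15.500; wc +0.164/-0.164 → slack +1.404/-0.547; half-tol=0.164, Σhalf²=0.256163
  -E: nom -44.600 → Σnom=-60.100; wc +0.251/-0.153 → slack +1.655/-0.700; half-tol=0.202, Σhalf²=0.296967
  +F: nom +13.710 → Σnom=-46.390; wc +0.220/-0.220 → slack +1.875/-0.920; half-tol=0.220, Σhalf²=0.345367
  +G: nom +42.300 → Σnom=-4.090; wc +0.376/-0.430 → slack +2.251/-1.350; half-tol=0.403, Σhalf²=0.507776
  +H: nom +37.100 → Σnom=33.010; wc +0.240/-0.200 → slack +2.491/-1.550; half-tol=0.220, Σhalf²=0.556176
  -I: nom -46.020 → Σnom=-13.010; wc +0.090/-0.061 → slack +2.581/-1.611; half-tol=0.075, Σhalf²=0.561877
  +J: nom +26.840 → Σnom=13.830; wc +0.454/-0.454 → slack +3.035/-2.065; half-tol=0.454, Σhalf²=0.767993
Nominal = 13.830. Worst-case = [13.830 - 2.065, 13.830 + 3.035] = [11.765, 16.865]. RSS = √0.767993 = 0.876.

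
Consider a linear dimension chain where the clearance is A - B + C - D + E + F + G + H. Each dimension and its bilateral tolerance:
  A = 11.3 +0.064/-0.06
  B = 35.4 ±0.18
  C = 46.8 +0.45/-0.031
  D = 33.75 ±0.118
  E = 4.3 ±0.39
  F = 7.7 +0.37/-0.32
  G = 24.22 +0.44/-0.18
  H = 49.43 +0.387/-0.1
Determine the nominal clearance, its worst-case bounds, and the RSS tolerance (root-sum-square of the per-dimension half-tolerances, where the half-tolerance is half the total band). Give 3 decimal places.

nominal=74.600 wc=[73.221,76.999] rss=0.731

Stack each dimension's contribution:
  +A: nom +11.300 → Σnom=11.300; wc +0.064/-0.060 → slack +0.064/-0.060; half-tol=0.062, Σhalf²=0.003844
  -B: nom -35.400 → Σnom=-24.100; wc +0.180/-0.180 → slack +0.244/-0.240; half-tol=0.180, Σhalf²=0.036244
  +C: nom +46.800 → Σnom=22.700; wc +0.450/-0.031 → slack +0.694/-0.271; half-tol=0.240, Σhalf²=0.094084
  -D: nom -33.750 → Σnom=-11.050; wc +0.118/-0.118 → slack +0.812/-0.389; half-tol=0.118, Σhalf²=0.108008
  +E: nom +4.300 → Σnom=-6.750; wc +0.390/-0.390 → slack +1.202/-0.779; half-tol=0.390, Σhalf²=0.260108
  +F: nom +7.700 → Σnom=0.950; wc +0.370/-0.320 → slack +1.572/-1.099; half-tol=0.345, Σhalf²=0.379133
  +G: nom +24.220 → Σnom=25.170; wc +0.440/-0.180 → slack +2.012/-1.279; half-tol=0.310, Σhalf²=0.475233
  +H: nom +49.430 → Σnom=74.600; wc +0.387/-0.100 → slack +2.399/-1.379; half-tol=0.243, Σhalf²=0.534526
Nominal = 74.600. Worst-case = [74.600 - 1.379, 74.600 + 2.399] = [73.221, 76.999]. RSS = √0.534526 = 0.731.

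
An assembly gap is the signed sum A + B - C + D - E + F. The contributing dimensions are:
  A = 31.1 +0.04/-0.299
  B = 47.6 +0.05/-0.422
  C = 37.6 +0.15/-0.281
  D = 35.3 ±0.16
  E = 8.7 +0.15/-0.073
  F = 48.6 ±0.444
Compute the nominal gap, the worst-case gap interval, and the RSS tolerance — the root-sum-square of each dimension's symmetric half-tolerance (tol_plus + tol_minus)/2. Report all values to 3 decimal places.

nominal=116.300 wc=[114.675,117.348] rss=0.605

Stack each dimension's contribution:
  +A: nom +31.100 → Σnom=31.100; wc +0.040/-0.299 → slack +0.040/-0.299; half-tol=0.169, Σhalf²=0.028730
  +B: nom +47.600 → Σnom=78.700; wc +0.050/-0.422 → slack +0.090/-0.721; half-tol=0.236, Σhalf²=0.084426
  -C: nom -37.600 → Σnom=41.100; wc +0.281/-0.150 → slack +0.371/-0.871; half-tol=0.216, Σhalf²=0.130866
  +D: nom +35.300 → Σnom=76.400; wc +0.160/-0.160 → slack +0.531/-1.031; half-tol=0.160, Σhalf²=0.156467
  -E: nom -8.700 → Σnom=67.700; wc +0.073/-0.150 → slack +0.604/-1.181; half-tol=0.111, Σhalf²=0.168899
  +F: nom +48.600 → Σnom=116.300; wc +0.444/-0.444 → slack +1.048/-1.625; half-tol=0.444, Σhalf²=0.366035
Nominal = 116.300. Worst-case = [116.300 - 1.625, 116.300 + 1.048] = [114.675, 117.348]. RSS = √0.366035 = 0.605.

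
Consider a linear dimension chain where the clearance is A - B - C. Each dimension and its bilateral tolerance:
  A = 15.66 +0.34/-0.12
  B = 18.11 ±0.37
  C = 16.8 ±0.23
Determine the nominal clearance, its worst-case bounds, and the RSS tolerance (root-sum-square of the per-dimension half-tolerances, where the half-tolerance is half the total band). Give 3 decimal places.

Stack each dimension's contribution:
  +A: nom +15.660 → Σnom=15.660; wc +0.340/-0.120 → slack +0.340/-0.120; half-tol=0.230, Σhalf²=0.052900
  -B: nom -18.110 → Σnom=-2.450; wc +0.370/-0.370 → slack +0.710/-0.490; half-tol=0.370, Σhalf²=0.189800
  -C: nom -16.800 → Σnom=-19.250; wc +0.230/-0.230 → slack +0.940/-0.720; half-tol=0.230, Σhalf²=0.242700
Nominal = -19.250. Worst-case = [-19.250 - 0.720, -19.250 + 0.940] = [-19.970, -18.310]. RSS = √0.242700 = 0.493.

nominal=-19.250 wc=[-19.970,-18.310] rss=0.493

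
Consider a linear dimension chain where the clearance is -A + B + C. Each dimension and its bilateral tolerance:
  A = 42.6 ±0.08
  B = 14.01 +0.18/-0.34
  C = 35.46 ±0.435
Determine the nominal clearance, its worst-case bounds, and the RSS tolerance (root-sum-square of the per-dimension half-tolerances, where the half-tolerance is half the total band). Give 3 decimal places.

nominal=6.870 wc=[6.015,7.565] rss=0.513

Stack each dimension's contribution:
  -A: nom -42.600 → Σnom=-42.600; wc +0.080/-0.080 → slack +0.080/-0.080; half-tol=0.080, Σhalf²=0.006400
  +B: nom +14.010 → Σnom=-28.590; wc +0.180/-0.340 → slack +0.260/-0.420; half-tol=0.260, Σhalf²=0.074000
  +C: nom +35.460 → Σnom=6.870; wc +0.435/-0.435 → slack +0.695/-0.855; half-tol=0.435, Σhalf²=0.263225
Nominal = 6.870. Worst-case = [6.870 - 0.855, 6.870 + 0.695] = [6.015, 7.565]. RSS = √0.263225 = 0.513.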